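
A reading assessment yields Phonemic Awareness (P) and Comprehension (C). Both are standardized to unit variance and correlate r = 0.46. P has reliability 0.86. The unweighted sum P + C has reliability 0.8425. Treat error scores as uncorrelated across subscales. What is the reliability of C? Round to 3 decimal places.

0.680

Var(P+C) = 2 + 2·0.46 = 2.920.
True-score variance = ρ_P + ρ_C + 2·0.46, so 0.8425 = (0.86 + ρ_C + 0.92) / 2.920.
ρ_C = 0.8425·2.920 − 0.86 − 0.92 = 0.680.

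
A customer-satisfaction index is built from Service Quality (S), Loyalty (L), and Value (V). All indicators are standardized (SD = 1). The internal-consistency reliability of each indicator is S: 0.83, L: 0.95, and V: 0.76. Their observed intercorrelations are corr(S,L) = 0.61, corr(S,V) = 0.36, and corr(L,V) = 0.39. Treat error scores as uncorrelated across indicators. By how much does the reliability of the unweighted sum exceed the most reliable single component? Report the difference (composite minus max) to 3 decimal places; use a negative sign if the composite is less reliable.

-0.030

Var(sum) = 3 + 2.72 = 5.72; true-score variance = 2.54 + 2.72 = 5.26; composite reliability = 0.9196.
Max component reliability = 0.9500.
Difference = 0.9196 − 0.9500 = -0.030.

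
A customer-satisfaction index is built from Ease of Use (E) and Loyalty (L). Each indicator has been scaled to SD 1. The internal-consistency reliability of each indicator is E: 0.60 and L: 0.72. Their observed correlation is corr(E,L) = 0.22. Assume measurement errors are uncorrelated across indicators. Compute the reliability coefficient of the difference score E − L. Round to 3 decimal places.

Var(E−L) = 1 + 1 − 2·0.22 = 2 − 0.44 = 1.56.
Under uncorrelated errors the observed covariances equal the true-score covariances, so only the own-variance terms attenuate.
True-score variance = [0.60 + 0.72] − 0.44 = 1.32 − 0.44 = 0.88.
Reliability = 0.88 / 1.56 = 0.564.

0.564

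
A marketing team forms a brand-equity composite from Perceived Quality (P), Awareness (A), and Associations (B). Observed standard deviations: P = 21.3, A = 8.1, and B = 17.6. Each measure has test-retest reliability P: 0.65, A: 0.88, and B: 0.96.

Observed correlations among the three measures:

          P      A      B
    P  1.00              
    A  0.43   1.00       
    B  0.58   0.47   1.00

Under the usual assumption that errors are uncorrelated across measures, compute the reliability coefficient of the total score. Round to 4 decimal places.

0.8842

Var(P+A+B) = 21.3² + 8.1² + 17.6² + 2·[21.3·8.1·0.43 + 21.3·17.6·0.58 + 8.1·17.6·0.47] = 829.06 + 717.243 = 1546.3.
With uncorrelated errors the cross-covariances are all true-score covariance, so they carry over unchanged; only the diagonal terms shrink to ρᵢσᵢ².
True-score variance = [21.3²·0.65 + 8.1²·0.88 + 17.6²·0.96] + 717.243 = 650.005 + 717.243 = 1367.25.
Reliability = 1367.25 / 1546.3 = 0.8842.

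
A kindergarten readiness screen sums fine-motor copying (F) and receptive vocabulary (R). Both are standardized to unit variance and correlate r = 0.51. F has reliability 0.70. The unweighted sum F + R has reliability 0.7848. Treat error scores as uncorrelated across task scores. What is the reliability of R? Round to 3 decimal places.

Var(F+R) = 2 + 2·0.51 = 3.020.
True-score variance = ρ_F + ρ_R + 2·0.51, so 0.7848 = (0.70 + ρ_R + 1.02) / 3.020.
ρ_R = 0.7848·3.020 − 0.70 − 1.02 = 0.650.

0.650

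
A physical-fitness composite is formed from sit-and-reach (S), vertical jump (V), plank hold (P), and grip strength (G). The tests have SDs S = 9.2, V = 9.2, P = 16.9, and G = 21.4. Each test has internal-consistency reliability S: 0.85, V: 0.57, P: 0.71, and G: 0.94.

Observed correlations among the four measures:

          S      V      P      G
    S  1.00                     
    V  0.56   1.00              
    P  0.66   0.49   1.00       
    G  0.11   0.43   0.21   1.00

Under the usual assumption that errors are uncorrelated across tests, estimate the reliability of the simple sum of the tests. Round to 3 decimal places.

Var(S+V+P+G) = 9.2² + 9.2² + 16.9² + 21.4² + 2·[9.2·9.2·0.56 + 9.2·16.9·0.66 + 9.2·21.4·0.11 + 9.2·16.9·0.49 + 9.2·21.4·0.43 + 16.9·21.4·0.21] = 912.85 + 816.928 = 1729.78.
Because errors are independent across components, Cov(Tᵢ,Tⱼ) = Cov(Xᵢ,Xⱼ); the off-diagonal part of the true-score variance is the same as above.
True-score variance = [9.2²·0.85 + 9.2²·0.57 + 16.9²·0.71 + 21.4²·0.94] + 816.928 = 753.454 + 816.928 = 1570.38.
Reliability = 1570.38 / 1729.78 = 0.908.

0.908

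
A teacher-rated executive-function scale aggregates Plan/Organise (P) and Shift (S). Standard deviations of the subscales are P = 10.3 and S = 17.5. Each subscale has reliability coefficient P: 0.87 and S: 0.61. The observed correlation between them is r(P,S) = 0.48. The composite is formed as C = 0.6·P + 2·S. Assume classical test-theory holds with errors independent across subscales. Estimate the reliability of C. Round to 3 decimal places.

0.672

Var(C) = 0.6²·10.3² + 2²·17.5² + 2·[1.2·10.3·17.5·0.48] = 1263.19 + 207.648 = 1470.84.
With uncorrelated errors the cross-covariances are all true-score covariance, so they carry over unchanged; only the diagonal terms shrink to ρᵢσᵢ².
True-score variance = [0.6²·10.3²·0.87 + 2²·17.5²·0.61] + 207.648 = 780.477 + 207.648 = 988.125.
Reliability = 988.125 / 1470.84 = 0.672.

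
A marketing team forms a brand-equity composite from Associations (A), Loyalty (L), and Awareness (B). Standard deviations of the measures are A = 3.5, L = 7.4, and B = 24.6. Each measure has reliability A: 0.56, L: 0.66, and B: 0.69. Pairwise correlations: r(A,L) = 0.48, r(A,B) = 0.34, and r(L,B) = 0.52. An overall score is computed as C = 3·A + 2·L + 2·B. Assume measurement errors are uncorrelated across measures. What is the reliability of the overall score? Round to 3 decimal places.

0.782

Var(C) = 3²·3.5² + 2²·7.4² + 2²·24.6² + 2·[6·3.5·7.4·0.48 + 6·3.5·24.6·0.34 + 4·7.4·24.6·0.52] = 2749.93 + 1257.76 = 4007.69.
Under uncorrelated errors the observed covariances equal the true-score covariances, so only the own-variance terms attenuate.
True-score variance = [3²·3.5²·0.56 + 2²·7.4²·0.66 + 2²·24.6²·0.69] + 1257.76 = 1876.55 + 1257.76 = 3134.31.
Reliability = 3134.31 / 4007.69 = 0.782.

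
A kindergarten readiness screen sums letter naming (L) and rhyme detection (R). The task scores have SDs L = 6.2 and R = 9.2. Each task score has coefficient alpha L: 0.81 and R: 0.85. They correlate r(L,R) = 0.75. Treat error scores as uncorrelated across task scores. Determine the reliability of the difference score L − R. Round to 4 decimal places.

Var(L−R) = 6.2² + 9.2² − 2·6.2·9.2·0.75 = 123.08 − 85.56 = 37.52.
Under uncorrelated errors the observed covariances equal the true-score covariances, so only the own-variance terms attenuate.
True-score variance = [6.2²·0.81 + 9.2²·0.85] − 85.56 = 103.08 − 85.56 = 17.5204.
Reliability = 17.5204 / 37.52 = 0.4670.

0.4670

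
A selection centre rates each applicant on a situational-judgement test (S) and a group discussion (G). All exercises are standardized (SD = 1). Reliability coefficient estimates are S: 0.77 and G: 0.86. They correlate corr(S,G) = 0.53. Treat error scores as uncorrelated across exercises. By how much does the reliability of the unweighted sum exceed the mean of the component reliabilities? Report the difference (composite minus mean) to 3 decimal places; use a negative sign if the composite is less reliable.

0.064

Var(sum) = 2 + 1.06 = 3.06; true-score variance = 1.63 + 1.06 = 2.69; composite reliability = 0.8791.
Mean component reliability = 0.8150.
Difference = 0.8791 − 0.8150 = 0.064.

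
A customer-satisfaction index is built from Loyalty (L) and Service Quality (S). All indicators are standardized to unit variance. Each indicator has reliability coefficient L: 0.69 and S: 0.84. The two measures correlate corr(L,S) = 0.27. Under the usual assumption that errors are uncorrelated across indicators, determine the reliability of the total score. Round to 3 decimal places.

Var(L+S) = 2 + 2·[0.27] = 2 + 0.54 = 2.54.
Under uncorrelated errors the observed covariances equal the true-score covariances, so only the own-variance terms attenuate.
True-score variance = [0.69 + 0.84] + 0.54 = 1.53 + 0.54 = 2.07.
Reliability = 2.07 / 2.54 = 0.815.

0.815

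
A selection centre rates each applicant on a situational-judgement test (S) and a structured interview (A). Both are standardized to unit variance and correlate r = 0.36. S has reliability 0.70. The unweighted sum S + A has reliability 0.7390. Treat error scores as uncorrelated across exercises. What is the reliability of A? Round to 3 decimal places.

0.590

Var(S+A) = 2 + 2·0.36 = 2.720.
True-score variance = ρ_S + ρ_A + 2·0.36, so 0.7390 = (0.70 + ρ_A + 0.72) / 2.720.
ρ_A = 0.7390·2.720 − 0.70 − 0.72 = 0.590.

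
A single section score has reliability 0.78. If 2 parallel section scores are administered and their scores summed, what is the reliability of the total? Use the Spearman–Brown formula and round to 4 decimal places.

0.8764

ρ_k = kρ / (1 + (k−1)ρ) = 2·0.78 / (1 + 1·0.78) = 1.560 / 1.780 = 0.8764.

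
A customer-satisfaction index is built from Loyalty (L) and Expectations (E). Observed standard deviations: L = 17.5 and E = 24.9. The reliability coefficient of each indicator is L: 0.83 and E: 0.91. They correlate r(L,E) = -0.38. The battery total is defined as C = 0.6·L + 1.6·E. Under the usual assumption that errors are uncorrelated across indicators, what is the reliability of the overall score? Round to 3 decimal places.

Var(C) = 0.6²·17.5² + 1.6²·24.9² + 2·[0.96·17.5·24.9·(-0.38)] = 1697.48 − 317.923 = 1379.55.
Under uncorrelated errors the observed covariances equal the true-score covariances, so only the own-variance terms attenuate.
True-score variance = [0.6²·17.5²·0.83 + 1.6²·24.9²·0.91] − 317.923 = 1535.88 − 317.923 = 1217.96.
Reliability = 1217.96 / 1379.55 = 0.883.

0.883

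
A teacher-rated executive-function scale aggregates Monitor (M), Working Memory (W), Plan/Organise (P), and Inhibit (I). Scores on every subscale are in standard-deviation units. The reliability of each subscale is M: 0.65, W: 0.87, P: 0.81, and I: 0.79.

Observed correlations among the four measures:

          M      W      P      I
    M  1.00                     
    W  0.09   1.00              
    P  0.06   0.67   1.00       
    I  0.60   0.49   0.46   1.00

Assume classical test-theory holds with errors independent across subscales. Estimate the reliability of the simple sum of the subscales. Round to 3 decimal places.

Var(M+W+P+I) = 4 + 2·[0.09 + 0.06 + 0.60 + 0.67 + 0.49 + 0.46] = 4 + 4.74 = 8.74.
Under uncorrelated errors the observed covariances equal the true-score covariances, so only the own-variance terms attenuate.
True-score variance = [0.65 + 0.87 + 0.81 + 0.79] + 4.74 = 3.12 + 4.74 = 7.86.
Reliability = 7.86 / 8.74 = 0.899.

0.899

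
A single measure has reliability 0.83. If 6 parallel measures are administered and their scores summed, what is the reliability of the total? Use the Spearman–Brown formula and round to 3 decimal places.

ρ_k = kρ / (1 + (k−1)ρ) = 6·0.83 / (1 + 5·0.83) = 4.980 / 5.150 = 0.967.

0.967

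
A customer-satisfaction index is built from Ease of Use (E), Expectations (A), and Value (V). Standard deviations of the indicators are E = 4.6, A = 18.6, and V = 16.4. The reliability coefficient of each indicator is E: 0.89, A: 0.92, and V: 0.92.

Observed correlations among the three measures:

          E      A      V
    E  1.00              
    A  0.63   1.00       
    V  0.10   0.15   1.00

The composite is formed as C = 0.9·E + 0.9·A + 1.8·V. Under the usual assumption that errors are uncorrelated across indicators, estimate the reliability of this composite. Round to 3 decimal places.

0.934

Var(C) = 0.9²·4.6² + 0.9²·18.6² + 1.8²·16.4² + 2·[0.81·4.6·18.6·0.63 + 1.62·4.6·16.4·0.10 + 1.62·18.6·16.4·0.15] = 1168.8 + 260.015 = 1428.81.
Because errors are independent across components, Cov(Tᵢ,Tⱼ) = Cov(Xᵢ,Xⱼ); the off-diagonal part of the true-score variance is the same as above.
True-score variance = [0.9²·4.6²·0.89 + 0.9²·18.6²·0.92 + 1.8²·16.4²·0.92] + 260.015 = 1074.78 + 260.015 = 1334.79.
Reliability = 1334.79 / 1428.81 = 0.934.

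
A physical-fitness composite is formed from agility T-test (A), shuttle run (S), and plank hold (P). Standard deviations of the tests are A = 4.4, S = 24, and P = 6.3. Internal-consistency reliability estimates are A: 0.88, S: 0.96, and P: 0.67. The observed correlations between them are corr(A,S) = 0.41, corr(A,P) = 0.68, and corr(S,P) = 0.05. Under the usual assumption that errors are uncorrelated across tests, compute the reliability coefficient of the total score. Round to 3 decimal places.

Var(A+S+P) = 4.4² + 24² + 6.3² + 2·[4.4·24·0.41 + 4.4·6.3·0.68 + 24·6.3·0.05] = 635.05 + 139.411 = 774.461.
Under uncorrelated errors the observed covariances equal the true-score covariances, so only the own-variance terms attenuate.
True-score variance = [4.4²·0.88 + 24²·0.96 + 6.3²·0.67] + 139.411 = 596.589 + 139.411 = 736.
Reliability = 736 / 774.461 = 0.950.

0.950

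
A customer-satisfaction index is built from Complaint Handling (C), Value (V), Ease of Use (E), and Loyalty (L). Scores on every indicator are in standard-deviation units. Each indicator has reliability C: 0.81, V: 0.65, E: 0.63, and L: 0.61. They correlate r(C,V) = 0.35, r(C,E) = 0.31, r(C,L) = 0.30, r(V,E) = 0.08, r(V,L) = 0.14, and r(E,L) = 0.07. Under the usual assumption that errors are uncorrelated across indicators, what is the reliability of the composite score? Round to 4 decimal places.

0.8000

Var(C+V+E+L) = 4 + 2·[0.35 + 0.31 + 0.30 + 0.08 + 0.14 + 0.07] = 4 + 2.5 = 6.5.
Because errors are independent across components, Cov(Tᵢ,Tⱼ) = Cov(Xᵢ,Xⱼ); the off-diagonal part of the true-score variance is the same as above.
True-score variance = [0.81 + 0.65 + 0.63 + 0.61] + 2.5 = 2.7 + 2.5 = 5.2.
Reliability = 5.2 / 6.5 = 0.8000.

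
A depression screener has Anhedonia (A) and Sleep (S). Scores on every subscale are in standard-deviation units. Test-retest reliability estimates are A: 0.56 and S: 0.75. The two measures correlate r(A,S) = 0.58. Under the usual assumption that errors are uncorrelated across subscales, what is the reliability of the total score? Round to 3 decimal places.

0.782

Var(A+S) = 2 + 2·[0.58] = 2 + 1.16 = 3.16.
Under uncorrelated errors the observed covariances equal the true-score covariances, so only the own-variance terms attenuate.
True-score variance = [0.56 + 0.75] + 1.16 = 1.31 + 1.16 = 2.47.
Reliability = 2.47 / 3.16 = 0.782.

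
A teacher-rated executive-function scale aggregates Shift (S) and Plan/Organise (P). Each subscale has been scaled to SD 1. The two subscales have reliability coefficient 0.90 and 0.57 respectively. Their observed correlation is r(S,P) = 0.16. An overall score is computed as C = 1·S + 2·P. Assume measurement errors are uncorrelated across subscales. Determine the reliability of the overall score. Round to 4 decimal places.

Var(C) = 1 + 2² + 2·[2·0.16] = 5 + 0.64 = 5.64.
Under uncorrelated errors the observed covariances equal the true-score covariances, so only the own-variance terms attenuate.
True-score variance = [0.90 + 2²·0.57] + 0.64 = 3.18 + 0.64 = 3.82.
Reliability = 3.82 / 5.64 = 0.6773.

0.6773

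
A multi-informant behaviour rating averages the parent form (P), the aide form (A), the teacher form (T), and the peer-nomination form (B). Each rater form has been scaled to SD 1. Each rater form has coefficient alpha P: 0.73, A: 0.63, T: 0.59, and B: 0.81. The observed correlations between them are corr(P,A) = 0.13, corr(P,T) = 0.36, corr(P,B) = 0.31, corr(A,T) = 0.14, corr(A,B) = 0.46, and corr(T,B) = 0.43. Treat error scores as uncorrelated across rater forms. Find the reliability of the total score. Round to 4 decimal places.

0.8381

Var(P+A+T+B) = 4 + 2·[0.13 + 0.36 + 0.31 + 0.14 + 0.46 + 0.43] = 4 + 3.66 = 7.66.
With uncorrelated errors the cross-covariances are all true-score covariance, so they carry over unchanged; only the diagonal terms shrink to ρᵢσᵢ².
True-score variance = [0.73 + 0.63 + 0.59 + 0.81] + 3.66 = 2.76 + 3.66 = 6.42.
Reliability = 6.42 / 7.66 = 0.8381.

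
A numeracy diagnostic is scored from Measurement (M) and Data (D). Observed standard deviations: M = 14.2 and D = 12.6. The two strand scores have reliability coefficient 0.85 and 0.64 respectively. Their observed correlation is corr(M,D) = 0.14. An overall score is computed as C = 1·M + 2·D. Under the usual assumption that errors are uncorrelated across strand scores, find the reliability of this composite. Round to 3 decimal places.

Var(C) = 14.2² + 2²·12.6² + 2·[2·14.2·12.6·0.14] = 836.68 + 100.195 = 936.875.
Under uncorrelated errors the observed covariances equal the true-score covariances, so only the own-variance terms attenuate.
True-score variance = [14.2²·0.85 + 2²·12.6²·0.64] + 100.195 = 577.82 + 100.195 = 678.015.
Reliability = 678.015 / 936.875 = 0.724.

0.724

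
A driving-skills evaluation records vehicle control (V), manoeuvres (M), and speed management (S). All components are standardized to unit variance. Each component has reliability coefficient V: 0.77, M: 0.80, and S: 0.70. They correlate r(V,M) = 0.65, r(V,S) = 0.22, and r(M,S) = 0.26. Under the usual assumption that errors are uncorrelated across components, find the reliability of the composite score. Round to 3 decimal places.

0.861

Var(V+M+S) = 3 + 2·[0.65 + 0.22 + 0.26] = 3 + 2.26 = 5.26.
Under uncorrelated errors the observed covariances equal the true-score covariances, so only the own-variance terms attenuate.
True-score variance = [0.77 + 0.80 + 0.70] + 2.26 = 2.27 + 2.26 = 4.53.
Reliability = 4.53 / 5.26 = 0.861.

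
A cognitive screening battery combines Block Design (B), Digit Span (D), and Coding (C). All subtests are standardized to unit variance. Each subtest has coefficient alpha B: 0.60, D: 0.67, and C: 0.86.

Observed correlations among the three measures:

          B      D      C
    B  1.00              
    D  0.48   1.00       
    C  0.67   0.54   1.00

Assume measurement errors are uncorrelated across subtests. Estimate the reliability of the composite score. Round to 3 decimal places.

0.864

Var(B+D+C) = 3 + 2·[0.48 + 0.67 + 0.54] = 3 + 3.38 = 6.38.
Under uncorrelated errors the observed covariances equal the true-score covariances, so only the own-variance terms attenuate.
True-score variance = [0.60 + 0.67 + 0.86] + 3.38 = 2.13 + 3.38 = 5.51.
Reliability = 5.51 / 6.38 = 0.864.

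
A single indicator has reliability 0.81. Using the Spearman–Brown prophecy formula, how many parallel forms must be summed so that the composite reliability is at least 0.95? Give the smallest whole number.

k ≥ ρ*(1−ρ₁)/(ρ₁(1−ρ*)) = 0.95·0.19 / (0.81·0.05) = 4.457.
Smallest integer k = 5.

5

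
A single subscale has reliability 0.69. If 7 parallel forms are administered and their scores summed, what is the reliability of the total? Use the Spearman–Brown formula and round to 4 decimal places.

ρ_k = kρ / (1 + (k−1)ρ) = 7·0.69 / (1 + 6·0.69) = 4.830 / 5.140 = 0.9397.

0.9397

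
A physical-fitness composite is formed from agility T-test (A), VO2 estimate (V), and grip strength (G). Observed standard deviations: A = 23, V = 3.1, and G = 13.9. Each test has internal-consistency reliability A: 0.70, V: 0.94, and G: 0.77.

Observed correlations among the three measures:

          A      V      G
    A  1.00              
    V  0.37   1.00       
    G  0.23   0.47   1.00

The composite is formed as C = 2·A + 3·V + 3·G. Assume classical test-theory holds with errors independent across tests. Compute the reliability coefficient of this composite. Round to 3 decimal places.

0.811

Var(C) = 2²·23² + 3²·3.1² + 3²·13.9² + 2·[6·23·3.1·0.37 + 6·23·13.9·0.23 + 9·3.1·13.9·0.47] = 3941.38 + 1563.49 = 5504.87.
Because errors are independent across components, Cov(Tᵢ,Tⱼ) = Cov(Xᵢ,Xⱼ); the off-diagonal part of the true-score variance is the same as above.
True-score variance = [2²·23²·0.70 + 3²·3.1²·0.94 + 3²·13.9²·0.77] + 1563.49 = 2901.45 + 1563.49 = 4464.93.
Reliability = 4464.93 / 5504.87 = 0.811.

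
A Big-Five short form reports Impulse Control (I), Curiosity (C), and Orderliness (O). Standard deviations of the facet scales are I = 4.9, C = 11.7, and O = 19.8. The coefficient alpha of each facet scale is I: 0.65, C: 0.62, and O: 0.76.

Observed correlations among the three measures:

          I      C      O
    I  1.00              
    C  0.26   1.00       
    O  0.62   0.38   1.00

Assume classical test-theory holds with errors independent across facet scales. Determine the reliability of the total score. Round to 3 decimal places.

Var(I+C+O) = 4.9² + 11.7² + 19.8² + 2·[4.9·11.7·0.26 + 4.9·19.8·0.62 + 11.7·19.8·0.38] = 552.94 + 326.178 = 879.118.
Because errors are independent across components, Cov(Tᵢ,Tⱼ) = Cov(Xᵢ,Xⱼ); the off-diagonal part of the true-score variance is the same as above.
True-score variance = [4.9²·0.65 + 11.7²·0.62 + 19.8²·0.76] + 326.178 = 398.429 + 326.178 = 724.607.
Reliability = 724.607 / 879.118 = 0.824.

0.824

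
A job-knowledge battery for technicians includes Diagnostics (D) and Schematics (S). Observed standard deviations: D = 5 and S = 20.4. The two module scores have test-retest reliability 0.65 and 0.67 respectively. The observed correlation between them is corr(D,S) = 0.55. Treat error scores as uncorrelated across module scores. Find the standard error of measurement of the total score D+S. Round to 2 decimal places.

Var(total) = 441.16 + 112.2 = 553.36.
True-score variance = 295.077 + 112.2 = 407.277, so reliability = 0.7360.
Error variance = 553.36 − 407.277 = 146.083; SEM = √146.083 = 12.09.

12.09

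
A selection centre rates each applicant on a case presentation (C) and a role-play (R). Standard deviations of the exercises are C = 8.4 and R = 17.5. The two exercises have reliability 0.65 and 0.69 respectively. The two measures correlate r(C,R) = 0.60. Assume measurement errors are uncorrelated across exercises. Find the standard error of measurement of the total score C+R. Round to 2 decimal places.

10.94

Var(total) = 376.81 + 176.4 = 553.21.
True-score variance = 257.176 + 176.4 = 433.577, so reliability = 0.7837.
Error variance = 553.21 − 433.577 = 119.634; SEM = √119.634 = 10.94.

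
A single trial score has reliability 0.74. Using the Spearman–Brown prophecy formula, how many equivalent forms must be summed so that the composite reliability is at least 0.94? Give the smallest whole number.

6

k ≥ ρ*(1−ρ₁)/(ρ₁(1−ρ*)) = 0.94·0.26 / (0.74·0.06) = 5.505.
Smallest integer k = 6.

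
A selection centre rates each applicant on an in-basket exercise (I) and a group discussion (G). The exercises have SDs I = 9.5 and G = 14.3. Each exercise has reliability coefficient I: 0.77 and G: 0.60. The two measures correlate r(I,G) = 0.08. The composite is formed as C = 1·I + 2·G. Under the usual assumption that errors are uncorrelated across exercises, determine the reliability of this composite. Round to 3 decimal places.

Var(C) = 9.5² + 2²·14.3² + 2·[2·9.5·14.3·0.08] = 908.21 + 43.472 = 951.682.
With uncorrelated errors the cross-covariances are all true-score covariance, so they carry over unchanged; only the diagonal terms shrink to ρᵢσᵢ².
True-score variance = [9.5²·0.77 + 2²·14.3²·0.60] + 43.472 = 560.269 + 43.472 = 603.74.
Reliability = 603.74 / 951.682 = 0.634.

0.634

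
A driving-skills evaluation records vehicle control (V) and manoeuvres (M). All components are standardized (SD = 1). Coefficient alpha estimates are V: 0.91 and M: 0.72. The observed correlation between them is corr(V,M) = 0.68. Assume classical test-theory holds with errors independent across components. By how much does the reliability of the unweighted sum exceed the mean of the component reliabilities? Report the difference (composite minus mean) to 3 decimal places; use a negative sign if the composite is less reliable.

Var(sum) = 2 + 1.36 = 3.36; true-score variance = 1.63 + 1.36 = 2.99; composite reliability = 0.8899.
Mean component reliability = 0.8150.
Difference = 0.8899 − 0.8150 = 0.075.

0.075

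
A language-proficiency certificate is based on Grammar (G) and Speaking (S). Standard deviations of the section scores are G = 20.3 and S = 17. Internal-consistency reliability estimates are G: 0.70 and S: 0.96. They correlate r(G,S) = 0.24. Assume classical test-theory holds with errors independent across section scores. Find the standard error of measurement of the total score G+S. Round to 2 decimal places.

Var(total) = 701.09 + 165.648 = 866.738.
True-score variance = 565.903 + 165.648 = 731.551, so reliability = 0.8440.
Error variance = 866.738 − 731.551 = 135.187; SEM = √135.187 = 11.63.

11.63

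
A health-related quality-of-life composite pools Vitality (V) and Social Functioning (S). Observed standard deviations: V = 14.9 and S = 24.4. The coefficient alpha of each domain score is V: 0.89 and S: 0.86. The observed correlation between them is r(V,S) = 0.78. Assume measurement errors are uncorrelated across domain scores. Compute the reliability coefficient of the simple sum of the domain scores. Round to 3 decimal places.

Var(V+S) = 14.9² + 24.4² + 2·[14.9·24.4·0.78] = 817.37 + 567.154 = 1384.52.
Because errors are independent across components, Cov(Tᵢ,Tⱼ) = Cov(Xᵢ,Xⱼ); the off-diagonal part of the true-score variance is the same as above.
True-score variance = [14.9²·0.89 + 24.4²·0.86] + 567.154 = 709.598 + 567.154 = 1276.75.
Reliability = 1276.75 / 1384.52 = 0.922.

0.922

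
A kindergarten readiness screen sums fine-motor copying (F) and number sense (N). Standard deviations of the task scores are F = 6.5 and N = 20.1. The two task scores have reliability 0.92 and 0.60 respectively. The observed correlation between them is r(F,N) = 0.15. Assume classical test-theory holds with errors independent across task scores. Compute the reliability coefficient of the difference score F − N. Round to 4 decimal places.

0.5947

Var(F−N) = 6.5² + 20.1² − 2·6.5·20.1·0.15 = 446.26 − 39.195 = 407.065.
Because errors are independent across components, Cov(Tᵢ,Tⱼ) = Cov(Xᵢ,Xⱼ); the off-diagonal part of the true-score variance is the same as above.
True-score variance = [6.5²·0.92 + 20.1²·0.60] − 39.195 = 281.276 − 39.195 = 242.081.
Reliability = 242.081 / 407.065 = 0.5947.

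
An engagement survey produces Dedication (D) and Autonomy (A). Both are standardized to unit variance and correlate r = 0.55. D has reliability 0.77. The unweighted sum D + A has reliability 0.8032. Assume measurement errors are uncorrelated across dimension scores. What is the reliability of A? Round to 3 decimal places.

0.620

Var(D+A) = 2 + 2·0.55 = 3.100.
True-score variance = ρ_D + ρ_A + 2·0.55, so 0.8032 = (0.77 + ρ_A + 1.10) / 3.100.
ρ_A = 0.8032·3.100 − 0.77 − 1.10 = 0.620.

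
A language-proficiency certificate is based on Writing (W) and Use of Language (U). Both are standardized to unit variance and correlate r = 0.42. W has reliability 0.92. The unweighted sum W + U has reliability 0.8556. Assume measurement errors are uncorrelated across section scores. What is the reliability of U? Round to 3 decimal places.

0.670

Var(W+U) = 2 + 2·0.42 = 2.840.
True-score variance = ρ_W + ρ_U + 2·0.42, so 0.8556 = (0.92 + ρ_U + 0.84) / 2.840.
ρ_U = 0.8556·2.840 − 0.92 − 0.84 = 0.670.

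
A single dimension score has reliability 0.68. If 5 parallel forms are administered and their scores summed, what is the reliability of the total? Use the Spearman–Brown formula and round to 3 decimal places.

ρ_k = kρ / (1 + (k−1)ρ) = 5·0.68 / (1 + 4·0.68) = 3.400 / 3.720 = 0.914.

0.914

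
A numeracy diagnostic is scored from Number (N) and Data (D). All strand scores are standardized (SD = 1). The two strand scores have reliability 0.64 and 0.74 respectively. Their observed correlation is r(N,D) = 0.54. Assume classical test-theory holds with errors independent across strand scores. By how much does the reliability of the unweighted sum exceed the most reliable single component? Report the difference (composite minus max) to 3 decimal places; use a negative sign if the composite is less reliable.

0.059

Var(sum) = 2 + 1.08 = 3.08; true-score variance = 1.38 + 1.08 = 2.46; composite reliability = 0.7987.
Max component reliability = 0.7400.
Difference = 0.7987 − 0.7400 = 0.059.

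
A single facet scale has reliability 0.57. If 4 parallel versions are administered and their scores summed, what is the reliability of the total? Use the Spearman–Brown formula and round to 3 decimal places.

0.841

ρ_k = kρ / (1 + (k−1)ρ) = 4·0.57 / (1 + 3·0.57) = 2.280 / 2.710 = 0.841.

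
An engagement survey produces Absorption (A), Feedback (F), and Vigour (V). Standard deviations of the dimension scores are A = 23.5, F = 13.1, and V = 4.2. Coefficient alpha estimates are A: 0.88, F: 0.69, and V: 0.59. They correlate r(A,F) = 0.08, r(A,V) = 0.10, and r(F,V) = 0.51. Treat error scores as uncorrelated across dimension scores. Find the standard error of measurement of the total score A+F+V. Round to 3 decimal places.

11.256

Var(total) = 741.5 + 125.116 = 866.616.
True-score variance = 614.798 + 125.116 = 739.915, so reliability = 0.8538.
Error variance = 866.616 − 739.915 = 126.702; SEM = √126.702 = 11.256.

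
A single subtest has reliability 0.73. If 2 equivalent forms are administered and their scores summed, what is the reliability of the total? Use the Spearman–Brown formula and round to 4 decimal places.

ρ_k = kρ / (1 + (k−1)ρ) = 2·0.73 / (1 + 1·0.73) = 1.460 / 1.730 = 0.8439.

0.8439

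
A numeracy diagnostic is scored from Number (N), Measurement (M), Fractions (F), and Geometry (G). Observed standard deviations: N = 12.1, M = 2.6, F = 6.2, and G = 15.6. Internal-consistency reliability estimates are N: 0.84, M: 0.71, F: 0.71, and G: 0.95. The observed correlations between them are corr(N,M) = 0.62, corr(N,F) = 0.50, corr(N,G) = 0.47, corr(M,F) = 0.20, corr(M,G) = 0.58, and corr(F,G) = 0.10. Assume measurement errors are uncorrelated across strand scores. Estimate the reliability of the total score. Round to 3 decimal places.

0.939

Var(N+M+F+G) = 12.1² + 2.6² + 6.2² + 15.6² + 2·[12.1·2.6·0.62 + 12.1·6.2·0.50 + 12.1·15.6·0.47 + 2.6·6.2·0.20 + 2.6·15.6·0.58 + 6.2·15.6·0.10] = 434.97 + 364.306 = 799.276.
Under uncorrelated errors the observed covariances equal the true-score covariances, so only the own-variance terms attenuate.
True-score variance = [12.1²·0.84 + 2.6²·0.71 + 6.2²·0.71 + 15.6²·0.95] + 364.306 = 386.268 + 364.306 = 750.575.
Reliability = 750.575 / 799.276 = 0.939.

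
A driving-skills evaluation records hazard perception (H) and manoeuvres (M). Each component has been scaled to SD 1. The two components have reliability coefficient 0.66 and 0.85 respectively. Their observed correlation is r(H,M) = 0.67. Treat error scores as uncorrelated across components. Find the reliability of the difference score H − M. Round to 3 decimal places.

0.258

Var(H−M) = 1 + 1 − 2·0.67 = 2 − 1.34 = 0.66.
Under uncorrelated errors the observed covariances equal the true-score covariances, so only the own-variance terms attenuate.
True-score variance = [0.66 + 0.85] − 1.34 = 1.51 − 1.34 = 0.17.
Reliability = 0.17 / 0.66 = 0.258.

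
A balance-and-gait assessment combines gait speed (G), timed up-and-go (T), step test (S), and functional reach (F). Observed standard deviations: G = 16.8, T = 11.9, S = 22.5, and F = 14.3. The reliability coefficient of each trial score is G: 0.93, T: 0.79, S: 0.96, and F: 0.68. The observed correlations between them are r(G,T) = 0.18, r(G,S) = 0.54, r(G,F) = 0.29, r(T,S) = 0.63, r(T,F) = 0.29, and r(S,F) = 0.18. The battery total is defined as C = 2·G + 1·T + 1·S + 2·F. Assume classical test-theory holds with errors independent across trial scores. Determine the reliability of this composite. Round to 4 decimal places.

Var(C) = 2²·16.8² + 11.9² + 22.5² + 2²·14.3² + 2·[2·16.8·11.9·0.18 + 2·16.8·22.5·0.54 + 4·16.8·14.3·0.29 + 11.9·22.5·0.63 + 2·11.9·14.3·0.29 + 2·22.5·14.3·0.18] = 2594.78 + 2284.2 = 4878.98.
With uncorrelated errors the cross-covariances are all true-score covariance, so they carry over unchanged; only the diagonal terms shrink to ρᵢσᵢ².
True-score variance = [2²·16.8²·0.93 + 11.9²·0.79 + 22.5²·0.96 + 2²·14.3²·0.68] + 2284.2 = 2204.02 + 2284.2 = 4488.22.
Reliability = 4488.22 / 4878.98 = 0.9199.

0.9199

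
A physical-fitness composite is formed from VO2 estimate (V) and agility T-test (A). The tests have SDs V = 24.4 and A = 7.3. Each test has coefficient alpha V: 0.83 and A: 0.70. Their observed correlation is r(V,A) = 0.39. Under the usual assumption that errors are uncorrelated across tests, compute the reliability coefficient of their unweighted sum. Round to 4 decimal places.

0.8512

Var(V+A) = 24.4² + 7.3² + 2·[24.4·7.3·0.39] = 648.65 + 138.934 = 787.584.
With uncorrelated errors the cross-covariances are all true-score covariance, so they carry over unchanged; only the diagonal terms shrink to ρᵢσᵢ².
True-score variance = [24.4²·0.83 + 7.3²·0.70] + 138.934 = 531.452 + 138.934 = 670.385.
Reliability = 670.385 / 787.584 = 0.8512.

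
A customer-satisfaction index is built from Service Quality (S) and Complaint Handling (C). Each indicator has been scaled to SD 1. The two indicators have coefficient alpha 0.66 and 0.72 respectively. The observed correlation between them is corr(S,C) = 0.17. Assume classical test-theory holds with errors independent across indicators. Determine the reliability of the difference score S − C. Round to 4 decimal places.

Var(S−C) = 1 + 1 − 2·0.17 = 2 − 0.34 = 1.66.
Under uncorrelated errors the observed covariances equal the true-score covariances, so only the own-variance terms attenuate.
True-score variance = [0.66 + 0.72] − 0.34 = 1.38 − 0.34 = 1.04.
Reliability = 1.04 / 1.66 = 0.6265.

0.6265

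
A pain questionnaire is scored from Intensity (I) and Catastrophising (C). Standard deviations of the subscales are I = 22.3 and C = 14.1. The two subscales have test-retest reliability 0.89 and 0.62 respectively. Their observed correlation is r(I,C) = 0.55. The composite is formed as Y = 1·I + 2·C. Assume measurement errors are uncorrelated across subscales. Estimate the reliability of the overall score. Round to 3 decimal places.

0.820

Var(Y) = 22.3² + 2²·14.1² + 2·[2·22.3·14.1·0.55] = 1292.53 + 691.746 = 1984.28.
Because errors are independent across components, Cov(Tᵢ,Tⱼ) = Cov(Xᵢ,Xⱼ); the off-diagonal part of the true-score variance is the same as above.
True-score variance = [22.3²·0.89 + 2²·14.1²·0.62] + 691.746 = 935.637 + 691.746 = 1627.38.
Reliability = 1627.38 / 1984.28 = 0.820.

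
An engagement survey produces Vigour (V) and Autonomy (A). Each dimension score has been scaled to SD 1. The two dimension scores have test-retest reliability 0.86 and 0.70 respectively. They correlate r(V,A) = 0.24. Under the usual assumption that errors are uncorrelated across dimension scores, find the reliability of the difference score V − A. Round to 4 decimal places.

0.7105

Var(V−A) = 1 + 1 − 2·0.24 = 2 − 0.48 = 1.52.
Because errors are independent across components, Cov(Tᵢ,Tⱼ) = Cov(Xᵢ,Xⱼ); the off-diagonal part of the true-score variance is the same as above.
True-score variance = [0.86 + 0.70] − 0.48 = 1.56 − 0.48 = 1.08.
Reliability = 1.08 / 1.52 = 0.7105.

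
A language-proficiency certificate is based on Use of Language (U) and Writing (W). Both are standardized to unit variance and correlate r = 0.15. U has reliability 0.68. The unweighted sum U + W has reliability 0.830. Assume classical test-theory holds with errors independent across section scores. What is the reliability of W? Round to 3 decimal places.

0.929

Var(U+W) = 2 + 2·0.15 = 2.300.
True-score variance = ρ_U + ρ_W + 2·0.15, so 0.830 = (0.68 + ρ_W + 0.30) / 2.300.
ρ_W = 0.830·2.300 − 0.68 − 0.30 = 0.929.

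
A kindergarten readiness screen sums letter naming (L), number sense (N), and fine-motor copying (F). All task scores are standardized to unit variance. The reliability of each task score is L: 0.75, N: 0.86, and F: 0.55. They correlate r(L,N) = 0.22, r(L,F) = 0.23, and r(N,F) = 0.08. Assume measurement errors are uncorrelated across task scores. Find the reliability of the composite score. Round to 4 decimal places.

0.7931

Var(L+N+F) = 3 + 2·[0.22 + 0.23 + 0.08] = 3 + 1.06 = 4.06.
Under uncorrelated errors the observed covariances equal the true-score covariances, so only the own-variance terms attenuate.
True-score variance = [0.75 + 0.86 + 0.55] + 1.06 = 2.16 + 1.06 = 3.22.
Reliability = 3.22 / 4.06 = 0.7931.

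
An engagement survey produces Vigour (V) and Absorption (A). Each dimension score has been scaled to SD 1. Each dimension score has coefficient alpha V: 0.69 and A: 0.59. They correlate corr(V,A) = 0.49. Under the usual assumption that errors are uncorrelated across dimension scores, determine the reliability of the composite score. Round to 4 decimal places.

Var(V+A) = 2 + 2·[0.49] = 2 + 0.98 = 2.98.
With uncorrelated errors the cross-covariances are all true-score covariance, so they carry over unchanged; only the diagonal terms shrink to ρᵢσᵢ².
True-score variance = [0.69 + 0.59] + 0.98 = 1.28 + 0.98 = 2.26.
Reliability = 2.26 / 2.98 = 0.7584.

0.7584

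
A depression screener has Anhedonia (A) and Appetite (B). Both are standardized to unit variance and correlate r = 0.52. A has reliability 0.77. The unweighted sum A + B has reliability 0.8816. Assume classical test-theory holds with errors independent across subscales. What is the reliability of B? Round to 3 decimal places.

0.870

Var(A+B) = 2 + 2·0.52 = 3.040.
True-score variance = ρ_A + ρ_B + 2·0.52, so 0.8816 = (0.77 + ρ_B + 1.04) / 3.040.
ρ_B = 0.8816·3.040 − 0.77 − 1.04 = 0.870.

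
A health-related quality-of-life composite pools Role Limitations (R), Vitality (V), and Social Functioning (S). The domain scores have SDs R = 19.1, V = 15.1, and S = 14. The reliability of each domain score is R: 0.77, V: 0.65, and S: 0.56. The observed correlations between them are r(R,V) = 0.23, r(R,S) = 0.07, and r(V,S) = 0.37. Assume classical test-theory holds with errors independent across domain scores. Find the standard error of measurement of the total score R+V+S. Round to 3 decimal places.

Var(total) = 788.82 + 326.541 = 1115.36.
True-score variance = 538.87 + 326.541 = 865.411, so reliability = 0.7759.
Error variance = 1115.36 − 865.411 = 249.95; SEM = √249.95 = 15.810.

15.810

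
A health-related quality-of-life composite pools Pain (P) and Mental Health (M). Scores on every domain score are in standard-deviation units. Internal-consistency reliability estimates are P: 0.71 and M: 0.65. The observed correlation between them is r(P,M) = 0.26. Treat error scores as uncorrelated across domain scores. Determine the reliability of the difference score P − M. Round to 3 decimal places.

Var(P−M) = 1 + 1 − 2·0.26 = 2 − 0.52 = 1.48.
Because errors are independent across components, Cov(Tᵢ,Tⱼ) = Cov(Xᵢ,Xⱼ); the off-diagonal part of the true-score variance is the same as above.
True-score variance = [0.71 + 0.65] − 0.52 = 1.36 − 0.52 = 0.84.
Reliability = 0.84 / 1.48 = 0.568.

0.568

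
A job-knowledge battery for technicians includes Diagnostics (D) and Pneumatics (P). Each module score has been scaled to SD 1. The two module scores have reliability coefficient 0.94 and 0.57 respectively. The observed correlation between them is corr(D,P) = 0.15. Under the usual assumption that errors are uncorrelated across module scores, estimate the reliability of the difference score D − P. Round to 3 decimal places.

0.712

Var(D−P) = 1 + 1 − 2·0.15 = 2 − 0.3 = 1.7.
Under uncorrelated errors the observed covariances equal the true-score covariances, so only the own-variance terms attenuate.
True-score variance = [0.94 + 0.57] − 0.3 = 1.51 − 0.3 = 1.21.
Reliability = 1.21 / 1.7 = 0.712.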